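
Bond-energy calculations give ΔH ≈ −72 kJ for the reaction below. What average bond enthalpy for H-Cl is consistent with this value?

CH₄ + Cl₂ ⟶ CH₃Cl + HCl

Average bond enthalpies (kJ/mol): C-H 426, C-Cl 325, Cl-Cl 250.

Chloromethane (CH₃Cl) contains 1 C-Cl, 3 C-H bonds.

Let D be the H-Cl bond energy.
Σ(broken) = 4×426 + 1×250 = 1954
Σ(formed) = 1×325 + 3×426 + 1×D = 1603 + D
ΔH = Σ(broken) − Σ(formed) = (1954) − (1603 + D) = +351 − D
Setting this equal to −72 kJ gives D = 423 kJ/mol.

D(H-Cl) ≈ 423 kJ/mol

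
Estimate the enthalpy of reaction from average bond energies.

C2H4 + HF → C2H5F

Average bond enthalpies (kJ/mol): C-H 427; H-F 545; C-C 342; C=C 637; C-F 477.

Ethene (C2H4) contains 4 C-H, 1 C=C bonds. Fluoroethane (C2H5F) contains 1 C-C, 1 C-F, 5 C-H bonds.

ΔH ≈ −64 kJ

Bonds broken (reactants):
  C-H: 4 × 427 = 1708
  C=C: 1 × 637 = 637
  H-F: 1 × 545 = 545
  Σ(broken) = 2890 kJ
Bonds formed (products):
  C-C: 1 × 342 = 342
  C-F: 1 × 477 = 477
  C-H: 5 × 427 = 2135
  Σ(formed) = 2954 kJ
ΔH = Σ(broken) − Σ(formed) = 2890 − 2954 = −64 kJ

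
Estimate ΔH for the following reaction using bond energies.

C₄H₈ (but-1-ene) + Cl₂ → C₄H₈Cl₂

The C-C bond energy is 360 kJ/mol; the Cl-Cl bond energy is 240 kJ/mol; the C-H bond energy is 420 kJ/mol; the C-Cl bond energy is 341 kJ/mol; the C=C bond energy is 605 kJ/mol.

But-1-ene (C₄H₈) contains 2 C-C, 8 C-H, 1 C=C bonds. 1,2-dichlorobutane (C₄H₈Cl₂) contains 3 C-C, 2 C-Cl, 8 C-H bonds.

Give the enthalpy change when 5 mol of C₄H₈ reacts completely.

ΔH = −985 kJ

Bonds broken (reactants):
  C-C: 2 × 360 = 720
  C-H: 8 × 420 = 3360
  C=C: 1 × 605 = 605
  Cl-Cl: 1 × 240 = 240
  Σ(broken) = 4925 kJ
Bonds formed (products):
  C-C: 3 × 360 = 1080
  C-Cl: 2 × 341 = 682
  C-H: 8 × 420 = 3360
  Σ(formed) = 5122 kJ
ΔH = Σ(broken) − Σ(formed) = 4925 − 5122 = −197 kJ
For 5× the reaction as written: 5 × (−197) = −985 kJ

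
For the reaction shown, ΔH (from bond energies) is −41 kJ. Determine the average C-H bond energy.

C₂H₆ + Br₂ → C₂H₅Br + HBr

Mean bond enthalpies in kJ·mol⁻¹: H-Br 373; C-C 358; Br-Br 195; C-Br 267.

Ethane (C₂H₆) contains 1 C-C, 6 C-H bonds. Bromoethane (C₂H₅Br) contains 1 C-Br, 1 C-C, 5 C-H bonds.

D(C-H) ≈ 404 kJ/mol

Let D be the C-H bond energy.
Σ(broken) = 1×195 + 1×358 + 6×D = 553 + 6D
Σ(formed) = 1×267 + 1×358 + 5×D + 1×373 = 998 + 5D
ΔH = Σ(broken) − Σ(formed) = (553 + 6D) − (998 + 5D) = −445 + D
Setting this equal to −41 kJ gives D = 404 kJ/mol.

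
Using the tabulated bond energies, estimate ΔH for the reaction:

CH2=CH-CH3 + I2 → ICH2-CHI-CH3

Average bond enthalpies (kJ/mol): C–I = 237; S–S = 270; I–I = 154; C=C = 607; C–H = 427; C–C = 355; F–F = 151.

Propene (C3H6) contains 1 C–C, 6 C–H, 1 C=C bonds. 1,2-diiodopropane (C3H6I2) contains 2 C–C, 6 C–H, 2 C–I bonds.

ΔH ≈ −68 kJ

Bonds broken (reactants):
  C–C: 1 × 355 = 355
  C–H: 6 × 427 = 2562
  C=C: 1 × 607 = 607
  I–I: 1 × 154 = 154
  Σ(broken) = 3678 kJ
Bonds formed (products):
  C–C: 2 × 355 = 710
  C–H: 6 × 427 = 2562
  C–I: 2 × 237 = 474
  Σ(formed) = 3746 kJ
ΔH = Σ(broken) − Σ(formed) = 3678 − 3746 = −68 kJ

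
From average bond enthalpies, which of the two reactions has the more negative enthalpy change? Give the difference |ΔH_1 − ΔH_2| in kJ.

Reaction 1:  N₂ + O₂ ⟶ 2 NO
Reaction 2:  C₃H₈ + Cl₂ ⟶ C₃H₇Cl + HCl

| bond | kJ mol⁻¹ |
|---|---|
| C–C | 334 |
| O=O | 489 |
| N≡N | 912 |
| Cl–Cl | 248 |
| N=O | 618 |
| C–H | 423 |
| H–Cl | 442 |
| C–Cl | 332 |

Reaction 1:
  Bonds broken (reactants):
    N≡N: 1 × 912 = 912
    O=O: 1 × 489 = 489
    Σ(broken) = 1401 kJ
  Bonds formed (products):
    N=O: 2 × 618 = 1236
    Σ(formed) = 1236 kJ
  ΔH_1 = 1401 − 1236 = +165 kJ
Reaction 2:
  Bonds broken (reactants):
    C–C: 2 × 334 = 668
    C–H: 8 × 423 = 3384
    Cl–Cl: 1 × 248 = 248
    Σ(broken) = 4300 kJ
  Bonds formed (products):
    C–C: 2 × 334 = 668
    C–Cl: 1 × 332 = 332
    C–H: 7 × 423 = 2961
    H–Cl: 1 × 442 = 442
    Σ(formed) = 4403 kJ
  ΔH_2 = 4300 − 4403 = −103 kJ
ΔH_1 − ΔH_2 = +268 kJ, so reaction 2 has the more negative ΔH; |ΔH_1 − ΔH_2| = 268 kJ.

Reaction 2, by 268 kJ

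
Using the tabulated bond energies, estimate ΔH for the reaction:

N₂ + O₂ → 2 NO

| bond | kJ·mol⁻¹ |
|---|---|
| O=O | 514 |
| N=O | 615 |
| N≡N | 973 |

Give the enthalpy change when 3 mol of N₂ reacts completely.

ΔH = +771 kJ

Bonds broken (reactants):
  N≡N: 1 × 973 = 973
  O=O: 1 × 514 = 514
  Σ(broken) = 1487 kJ
Bonds formed (products):
  N=O: 2 × 615 = 1230
  Σ(formed) = 1230 kJ
ΔH = Σ(broken) − Σ(formed) = 1487 − 1230 = +257 kJ
For 3× the reaction as written: 3 × (+257) = +771 kJ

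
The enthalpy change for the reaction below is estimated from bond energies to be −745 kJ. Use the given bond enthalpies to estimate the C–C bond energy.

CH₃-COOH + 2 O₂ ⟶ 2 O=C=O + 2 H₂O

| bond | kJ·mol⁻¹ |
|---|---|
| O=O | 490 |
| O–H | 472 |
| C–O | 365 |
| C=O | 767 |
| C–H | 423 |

D(C–C) ≈ 358 kJ/mol

Let D be the C–C bond energy.
Σ(broken) = 1×D + 3×423 + 1×365 + 1×767 + 1×472 + 2×490 = 3853 + D
Σ(formed) = 4×767 + 4×472 = 4956
ΔH = Σ(broken) − Σ(formed) = (3853 + D) − (4956) = −1103 + D
Setting this equal to −745 kJ gives D = 358 kJ/mol.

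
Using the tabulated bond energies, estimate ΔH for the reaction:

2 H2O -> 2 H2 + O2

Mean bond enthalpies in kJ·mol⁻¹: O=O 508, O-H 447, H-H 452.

ΔH ≈ +376 kJ

Bonds broken (reactants):
  O-H: 4 × 447 = 1788
  Σ(broken) = 1788 kJ
Bonds formed (products):
  H-H: 2 × 452 = 904
  O=O: 1 × 508 = 508
  Σ(formed) = 1412 kJ
ΔH = Σ(broken) − Σ(formed) = 1788 − 1412 = +376 kJ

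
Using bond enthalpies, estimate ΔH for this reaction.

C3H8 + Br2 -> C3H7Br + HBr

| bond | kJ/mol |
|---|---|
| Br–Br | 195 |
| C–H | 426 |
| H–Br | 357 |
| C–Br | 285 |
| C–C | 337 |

Bonds broken (reactants):
  Br–Br: 1 × 195 = 195
  C–C: 2 × 337 = 674
  C–H: 8 × 426 = 3408
  Σ(broken) = 4277 kJ
Bonds formed (products):
  C–Br: 1 × 285 = 285
  C–C: 2 × 337 = 674
  C–H: 7 × 426 = 2982
  H–Br: 1 × 357 = 357
  Σ(formed) = 4298 kJ
ΔH = Σ(broken) − Σ(formed) = 4277 − 4298 = −21 kJ

ΔH ≈ −21 kJ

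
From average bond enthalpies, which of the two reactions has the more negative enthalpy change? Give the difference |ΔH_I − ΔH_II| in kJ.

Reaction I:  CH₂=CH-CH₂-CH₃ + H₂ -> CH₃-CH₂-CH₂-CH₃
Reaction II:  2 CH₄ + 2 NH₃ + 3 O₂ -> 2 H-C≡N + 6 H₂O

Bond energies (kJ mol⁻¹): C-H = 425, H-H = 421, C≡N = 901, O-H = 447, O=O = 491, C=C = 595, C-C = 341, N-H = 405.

Reaction I:
  Bonds broken (reactants):
    C-C: 2 × 341 = 682
    C-H: 8 × 425 = 3400
    C=C: 1 × 595 = 595
    H-H: 1 × 421 = 421
    Σ(broken) = 5098 kJ
  Bonds formed (products):
    C-C: 3 × 341 = 1023
    C-H: 10 × 425 = 4250
    Σ(formed) = 5273 kJ
  ΔH_I = 5098 − 5273 = −175 kJ
Reaction II:
  Bonds broken (reactants):
    C-H: 8 × 425 = 3400
    N-H: 6 × 405 = 2430
    O=O: 3 × 491 = 1473
    Σ(broken) = 7303 kJ
  Bonds formed (products):
    C≡N: 2 × 901 = 1802
    C-H: 2 × 425 = 850
    O-H: 12 × 447 = 5364
    Σ(formed) = 8016 kJ
  ΔH_II = 7303 − 8016 = −713 kJ
ΔH_I − ΔH_II = +538 kJ, so reaction II has the more negative ΔH; |ΔH_I − ΔH_II| = 538 kJ.

Reaction II, by 538 kJ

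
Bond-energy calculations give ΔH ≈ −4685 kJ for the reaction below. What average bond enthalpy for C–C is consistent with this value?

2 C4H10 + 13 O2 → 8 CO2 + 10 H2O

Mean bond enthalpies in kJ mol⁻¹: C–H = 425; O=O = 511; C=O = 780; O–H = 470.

Let D be the C–C bond energy.
Σ(broken) = 6×D + 20×425 + 13×511 = 15143 + 6D
Σ(formed) = 16×780 + 20×470 = 21880
ΔH = Σ(broken) − Σ(formed) = (15143 + 6D) − (21880) = −6737 + 6D
Setting this equal to −4685 kJ gives 6D = 2052, so D = 342 kJ/mol.

D(C–C) ≈ 342 kJ/mol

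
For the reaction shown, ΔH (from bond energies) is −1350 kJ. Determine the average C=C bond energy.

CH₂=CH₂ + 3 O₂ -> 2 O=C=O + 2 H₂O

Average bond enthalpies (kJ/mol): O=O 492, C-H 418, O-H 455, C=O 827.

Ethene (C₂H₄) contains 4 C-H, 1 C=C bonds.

D(C=C) ≈ 630 kJ/mol

Let D be the C=C bond energy.
Σ(broken) = 4×418 + 1×D + 3×492 = 3148 + D
Σ(formed) = 4×827 + 4×455 = 5128
ΔH = Σ(broken) − Σ(formed) = (3148 + D) − (5128) = −1980 + D
Setting this equal to −1350 kJ gives D = 630 kJ/mol.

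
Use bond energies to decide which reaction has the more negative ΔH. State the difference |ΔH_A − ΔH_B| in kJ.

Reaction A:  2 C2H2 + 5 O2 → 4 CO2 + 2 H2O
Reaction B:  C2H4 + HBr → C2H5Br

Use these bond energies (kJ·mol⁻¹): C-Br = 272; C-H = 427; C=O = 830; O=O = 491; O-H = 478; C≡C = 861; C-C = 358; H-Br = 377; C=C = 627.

Reaction A, by 2614 kJ

Reaction A:
  Bonds broken (reactants):
    C≡C: 2 × 861 = 1722
    C-H: 4 × 427 = 1708
    O=O: 5 × 491 = 2455
    Σ(broken) = 5885 kJ
  Bonds formed (products):
    C=O: 8 × 830 = 6640
    O-H: 4 × 478 = 1912
    Σ(formed) = 8552 kJ
  ΔH_A = 5885 − 8552 = −2667 kJ
Reaction B:
  Bonds broken (reactants):
    C-H: 4 × 427 = 1708
    C=C: 1 × 627 = 627
    H-Br: 1 × 377 = 377
    Σ(broken) = 2712 kJ
  Bonds formed (products):
    C-Br: 1 × 272 = 272
    C-C: 1 × 358 = 358
    C-H: 5 × 427 = 2135
    Σ(formed) = 2765 kJ
  ΔH_B = 2712 − 2765 = −53 kJ
ΔH_A − ΔH_B = −2614 kJ, so reaction A has the more negative ΔH; |ΔH_A − ΔH_B| = 2614 kJ.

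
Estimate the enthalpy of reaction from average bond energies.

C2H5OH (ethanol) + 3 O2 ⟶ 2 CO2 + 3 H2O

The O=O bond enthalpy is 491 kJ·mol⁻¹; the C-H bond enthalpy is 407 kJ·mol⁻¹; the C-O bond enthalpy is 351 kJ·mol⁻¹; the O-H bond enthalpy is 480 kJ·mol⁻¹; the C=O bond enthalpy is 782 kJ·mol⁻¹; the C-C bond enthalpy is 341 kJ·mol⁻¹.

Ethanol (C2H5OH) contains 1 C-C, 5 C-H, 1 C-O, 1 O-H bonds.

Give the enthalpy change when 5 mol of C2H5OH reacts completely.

Bonds broken (reactants):
  C-C: 1 × 341 = 341
  C-H: 5 × 407 = 2035
  C-O: 1 × 351 = 351
  O-H: 1 × 480 = 480
  O=O: 3 × 491 = 1473
  Σ(broken) = 4680 kJ
Bonds formed (products):
  C=O: 4 × 782 = 3128
  O-H: 6 × 480 = 2880
  Σ(formed) = 6008 kJ
ΔH = Σ(broken) − Σ(formed) = 4680 − 6008 = −1328 kJ
For 5× the reaction as written: 5 × (−1328) = −6640 kJ

ΔH = −6640 kJ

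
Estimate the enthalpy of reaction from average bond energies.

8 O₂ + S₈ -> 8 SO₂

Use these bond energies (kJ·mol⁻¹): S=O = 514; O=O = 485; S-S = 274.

ΔH ≈ −2152 kJ

Bonds broken (reactants):
  O=O: 8 × 485 = 3880
  S-S: 8 × 274 = 2192
  Σ(broken) = 6072 kJ
Bonds formed (products):
  S=O: 16 × 514 = 8224
  Σ(formed) = 8224 kJ
ΔH = Σ(broken) − Σ(formed) = 6072 − 8224 = −2152 kJ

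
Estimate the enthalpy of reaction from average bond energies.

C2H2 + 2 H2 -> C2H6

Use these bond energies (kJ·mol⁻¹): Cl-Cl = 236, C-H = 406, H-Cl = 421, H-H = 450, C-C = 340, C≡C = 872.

Bonds broken (reactants):
  C≡C: 1 × 872 = 872
  C-H: 2 × 406 = 812
  H-H: 2 × 450 = 900
  Σ(broken) = 2584 kJ
Bonds formed (products):
  C-C: 1 × 340 = 340
  C-H: 6 × 406 = 2436
  Σ(formed) = 2776 kJ
ΔH = Σ(broken) − Σ(formed) = 2584 − 2776 = −192 kJ

ΔH ≈ −192 kJ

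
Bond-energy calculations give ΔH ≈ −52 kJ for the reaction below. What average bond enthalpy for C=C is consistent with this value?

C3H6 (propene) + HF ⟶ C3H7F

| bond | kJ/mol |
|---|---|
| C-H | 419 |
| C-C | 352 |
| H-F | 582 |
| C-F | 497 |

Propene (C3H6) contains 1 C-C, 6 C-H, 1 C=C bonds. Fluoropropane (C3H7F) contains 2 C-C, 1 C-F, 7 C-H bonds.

Let D be the C=C bond energy.
Σ(broken) = 1×352 + 6×419 + 1×D + 1×582 = 3448 + D
Σ(formed) = 2×352 + 1×497 + 7×419 = 4134
ΔH = Σ(broken) − Σ(formed) = (3448 + D) − (4134) = −686 + D
Setting this equal to −52 kJ gives D = 634 kJ/mol.

D(C=C) ≈ 634 kJ/mol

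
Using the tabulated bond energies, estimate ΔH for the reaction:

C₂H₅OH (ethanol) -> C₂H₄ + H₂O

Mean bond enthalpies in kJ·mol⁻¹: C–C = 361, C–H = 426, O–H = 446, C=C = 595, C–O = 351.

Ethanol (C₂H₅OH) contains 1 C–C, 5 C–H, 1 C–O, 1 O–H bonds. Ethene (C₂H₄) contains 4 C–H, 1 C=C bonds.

ΔH ≈ +97 kJ

Bonds broken (reactants):
  C–C: 1 × 361 = 361
  C–H: 5 × 426 = 2130
  C–O: 1 × 351 = 351
  O–H: 1 × 446 = 446
  Σ(broken) = 3288 kJ
Bonds formed (products):
  C–H: 4 × 426 = 1704
  C=C: 1 × 595 = 595
  O–H: 2 × 446 = 892
  Σ(formed) = 3191 kJ
ΔH = Σ(broken) − Σ(formed) = 3288 − 3191 = +97 kJ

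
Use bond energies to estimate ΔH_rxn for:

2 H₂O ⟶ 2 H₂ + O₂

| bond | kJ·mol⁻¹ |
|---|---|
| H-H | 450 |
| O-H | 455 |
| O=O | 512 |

Bonds broken (reactants):
  O-H: 4 × 455 = 1820
  Σ(broken) = 1820 kJ
Bonds formed (products):
  H-H: 2 × 450 = 900
  O=O: 1 × 512 = 512
  Σ(formed) = 1412 kJ
ΔH = Σ(broken) − Σ(formed) = 1820 − 1412 = +408 kJ

ΔH ≈ +408 kJ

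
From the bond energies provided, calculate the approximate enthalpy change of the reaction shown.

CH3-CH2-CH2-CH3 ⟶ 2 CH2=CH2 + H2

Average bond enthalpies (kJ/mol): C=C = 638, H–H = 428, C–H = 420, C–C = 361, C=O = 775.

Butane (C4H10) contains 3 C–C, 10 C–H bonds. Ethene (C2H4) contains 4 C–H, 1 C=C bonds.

ΔH ≈ +219 kJ

Bonds broken (reactants):
  C–C: 3 × 361 = 1083
  C–H: 10 × 420 = 4200
  Σ(broken) = 5283 kJ
Bonds formed (products):
  C–H: 8 × 420 = 3360
  C=C: 2 × 638 = 1276
  H–H: 1 × 428 = 428
  Σ(formed) = 5064 kJ
ΔH = Σ(broken) − Σ(formed) = 5283 − 5064 = +219 kJ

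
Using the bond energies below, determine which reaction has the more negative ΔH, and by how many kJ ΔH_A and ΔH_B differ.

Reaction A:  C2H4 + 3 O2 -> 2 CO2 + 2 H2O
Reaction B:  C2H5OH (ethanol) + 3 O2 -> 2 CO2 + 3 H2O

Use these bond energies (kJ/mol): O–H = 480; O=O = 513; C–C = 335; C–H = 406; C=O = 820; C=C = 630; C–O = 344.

Reaction A:
  Bonds broken (reactants):
    C–H: 4 × 406 = 1624
    C=C: 1 × 630 = 630
    O=O: 3 × 513 = 1539
    Σ(broken) = 3793 kJ
  Bonds formed (products):
    C=O: 4 × 820 = 3280
    O–H: 4 × 480 = 1920
    Σ(formed) = 5200 kJ
  ΔH_A = 3793 − 5200 = −1407 kJ
Reaction B:
  Bonds broken (reactants):
    C–C: 1 × 335 = 335
    C–H: 5 × 406 = 2030
    C–O: 1 × 344 = 344
    O–H: 1 × 480 = 480
    O=O: 3 × 513 = 1539
    Σ(broken) = 4728 kJ
  Bonds formed (products):
    C=O: 4 × 820 = 3280
    O–H: 6 × 480 = 2880
    Σ(formed) = 6160 kJ
  ΔH_B = 4728 − 6160 = −1432 kJ
ΔH_A − ΔH_B = +25 kJ, so reaction B has the more negative ΔH; |ΔH_A − ΔH_B| = 25 kJ.

Reaction B, by 25 kJ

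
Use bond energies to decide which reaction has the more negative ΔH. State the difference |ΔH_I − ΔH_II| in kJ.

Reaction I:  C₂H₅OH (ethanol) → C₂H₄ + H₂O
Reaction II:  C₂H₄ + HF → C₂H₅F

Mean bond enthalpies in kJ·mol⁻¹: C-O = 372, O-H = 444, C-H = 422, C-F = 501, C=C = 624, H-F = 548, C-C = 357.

Reaction I:
  Bonds broken (reactants):
    C-C: 1 × 357 = 357
    C-H: 5 × 422 = 2110
    C-O: 1 × 372 = 372
    O-H: 1 × 444 = 444
    Σ(broken) = 3283 kJ
  Bonds formed (products):
    C-H: 4 × 422 = 1688
    C=C: 1 × 624 = 624
    O-H: 2 × 444 = 888
    Σ(formed) = 3200 kJ
  ΔH_I = 3283 − 3200 = +83 kJ
Reaction II:
  Bonds broken (reactants):
    C-H: 4 × 422 = 1688
    C=C: 1 × 624 = 624
    H-F: 1 × 548 = 548
    Σ(broken) = 2860 kJ
  Bonds formed (products):
    C-C: 1 × 357 = 357
    C-F: 1 × 501 = 501
    C-H: 5 × 422 = 2110
    Σ(formed) = 2968 kJ
  ΔH_II = 2860 − 2968 = −108 kJ
ΔH_I − ΔH_II = +191 kJ, so reaction II has the more negative ΔH; |ΔH_I − ΔH_II| = 191 kJ.

Reaction II, by 191 kJ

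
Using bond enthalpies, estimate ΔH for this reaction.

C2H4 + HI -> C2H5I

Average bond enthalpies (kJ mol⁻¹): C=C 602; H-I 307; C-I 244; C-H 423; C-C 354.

ΔH ≈ −112 kJ

Bonds broken (reactants):
  C-H: 4 × 423 = 1692
  C=C: 1 × 602 = 602
  H-I: 1 × 307 = 307
  Σ(broken) = 2601 kJ
Bonds formed (products):
  C-C: 1 × 354 = 354
  C-H: 5 × 423 = 2115
  C-I: 1 × 244 = 244
  Σ(formed) = 2713 kJ
ΔH = Σ(broken) − Σ(formed) = 2601 − 2713 = −112 kJ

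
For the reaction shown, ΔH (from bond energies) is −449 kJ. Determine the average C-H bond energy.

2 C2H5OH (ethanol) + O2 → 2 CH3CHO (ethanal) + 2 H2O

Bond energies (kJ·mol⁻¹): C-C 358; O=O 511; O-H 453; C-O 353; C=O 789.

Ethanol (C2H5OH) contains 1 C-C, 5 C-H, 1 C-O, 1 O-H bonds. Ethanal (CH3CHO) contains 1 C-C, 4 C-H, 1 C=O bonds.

D(C-H) ≈ 409 kJ/mol

Let D be the C-H bond energy.
Σ(broken) = 2×358 + 10×D + 2×353 + 2×453 + 1×511 = 2839 + 10D
Σ(formed) = 2×358 + 8×D + 2×789 + 4×453 = 4106 + 8D
ΔH = Σ(broken) − Σ(formed) = (2839 + 10D) − (4106 + 8D) = −1267 + 2D
Setting this equal to −449 kJ gives 2D = 818, so D = 409 kJ/mol.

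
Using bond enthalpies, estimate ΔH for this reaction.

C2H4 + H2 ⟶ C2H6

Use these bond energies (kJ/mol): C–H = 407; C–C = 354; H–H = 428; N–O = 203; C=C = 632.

Bonds broken (reactants):
  C–H: 4 × 407 = 1628
  C=C: 1 × 632 = 632
  H–H: 1 × 428 = 428
  Σ(broken) = 2688 kJ
Bonds formed (products):
  C–C: 1 × 354 = 354
  C–H: 6 × 407 = 2442
  Σ(formed) = 2796 kJ
ΔH = Σ(broken) − Σ(formed) = 2688 − 2796 = −108 kJ

ΔH ≈ −108 kJ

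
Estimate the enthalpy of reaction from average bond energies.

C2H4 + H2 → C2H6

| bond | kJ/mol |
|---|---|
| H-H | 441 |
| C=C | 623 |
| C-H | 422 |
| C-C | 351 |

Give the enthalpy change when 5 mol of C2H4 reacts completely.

ΔH = −655 kJ

Bonds broken (reactants):
  C-H: 4 × 422 = 1688
  C=C: 1 × 623 = 623
  H-H: 1 × 441 = 441
  Σ(broken) = 2752 kJ
Bonds formed (products):
  C-C: 1 × 351 = 351
  C-H: 6 × 422 = 2532
  Σ(formed) = 2883 kJ
ΔH = Σ(broken) − Σ(formed) = 2752 − 2883 = −131 kJ
For 5× the reaction as written: 5 × (−131) = −655 kJ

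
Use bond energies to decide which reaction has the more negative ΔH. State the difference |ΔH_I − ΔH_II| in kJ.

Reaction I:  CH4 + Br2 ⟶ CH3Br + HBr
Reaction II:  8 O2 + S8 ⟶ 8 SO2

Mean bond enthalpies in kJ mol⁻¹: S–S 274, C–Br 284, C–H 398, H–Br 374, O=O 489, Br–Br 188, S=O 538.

Reaction II, by 2432 kJ

Reaction I:
  Bonds broken (reactants):
    Br–Br: 1 × 188 = 188
    C–H: 4 × 398 = 1592
    Σ(broken) = 1780 kJ
  Bonds formed (products):
    C–Br: 1 × 284 = 284
    C–H: 3 × 398 = 1194
    H–Br: 1 × 374 = 374
    Σ(formed) = 1852 kJ
  ΔH_I = 1780 − 1852 = −72 kJ
Reaction II:
  Bonds broken (reactants):
    O=O: 8 × 489 = 3912
    S–S: 8 × 274 = 2192
    Σ(broken) = 6104 kJ
  Bonds formed (products):
    S=O: 16 × 538 = 8608
    Σ(formed) = 8608 kJ
  ΔH_II = 6104 − 8608 = −2504 kJ
ΔH_I − ΔH_II = +2432 kJ, so reaction II has the more negative ΔH; |ΔH_I − ΔH_II| = 2432 kJ.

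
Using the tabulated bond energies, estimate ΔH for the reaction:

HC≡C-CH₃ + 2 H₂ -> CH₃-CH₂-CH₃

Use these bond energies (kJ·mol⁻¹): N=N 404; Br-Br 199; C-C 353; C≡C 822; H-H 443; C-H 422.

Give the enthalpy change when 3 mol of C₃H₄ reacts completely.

ΔH = −999 kJ

Bonds broken (reactants):
  C≡C: 1 × 822 = 822
  C-C: 1 × 353 = 353
  C-H: 4 × 422 = 1688
  H-H: 2 × 443 = 886
  Σ(broken) = 3749 kJ
Bonds formed (products):
  C-C: 2 × 353 = 706
  C-H: 8 × 422 = 3376
  Σ(formed) = 4082 kJ
ΔH = Σ(broken) − Σ(formed) = 3749 − 4082 = −333 kJ
For 3× the reaction as written: 3 × (−333) = −999 kJ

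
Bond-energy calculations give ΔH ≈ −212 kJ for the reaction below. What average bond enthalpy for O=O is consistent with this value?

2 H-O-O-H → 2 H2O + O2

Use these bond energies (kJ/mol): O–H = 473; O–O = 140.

D(O=O) ≈ 492 kJ/mol

Let D be the O=O bond energy.
Σ(broken) = 4×473 + 2×140 = 2172
Σ(formed) = 4×473 + 1×D = 1892 + D
ΔH = Σ(broken) − Σ(formed) = (2172) − (1892 + D) = +280 − D
Setting this equal to −212 kJ gives D = 492 kJ/mol.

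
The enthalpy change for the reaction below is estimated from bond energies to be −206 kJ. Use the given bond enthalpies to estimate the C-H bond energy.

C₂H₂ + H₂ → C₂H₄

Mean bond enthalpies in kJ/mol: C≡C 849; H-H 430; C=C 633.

D(C-H) ≈ 426 kJ/mol

Let D be the C-H bond energy.
Σ(broken) = 1×849 + 2×D + 1×430 = 1279 + 2D
Σ(formed) = 4×D + 1×633 = 633 + 4D
ΔH = Σ(broken) − Σ(formed) = (1279 + 2D) − (633 + 4D) = +646 − 2D
Setting this equal to −206 kJ gives 2D = 852, so D = 426 kJ/mol.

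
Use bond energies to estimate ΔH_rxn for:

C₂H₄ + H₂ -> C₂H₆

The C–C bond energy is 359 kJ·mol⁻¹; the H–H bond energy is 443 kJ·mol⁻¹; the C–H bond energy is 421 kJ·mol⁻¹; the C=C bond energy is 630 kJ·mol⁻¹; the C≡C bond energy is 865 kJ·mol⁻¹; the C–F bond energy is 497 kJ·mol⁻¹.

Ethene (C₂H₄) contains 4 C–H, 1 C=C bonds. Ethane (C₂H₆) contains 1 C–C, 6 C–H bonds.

Bonds broken (reactants):
  C–H: 4 × 421 = 1684
  C=C: 1 × 630 = 630
  H–H: 1 × 443 = 443
  Σ(broken) = 2757 kJ
Bonds formed (products):
  C–C: 1 × 359 = 359
  C–H: 6 × 421 = 2526
  Σ(formed) = 2885 kJ
ΔH = Σ(broken) − Σ(formed) = 2757 − 2885 = −128 kJ

ΔH ≈ −128 kJ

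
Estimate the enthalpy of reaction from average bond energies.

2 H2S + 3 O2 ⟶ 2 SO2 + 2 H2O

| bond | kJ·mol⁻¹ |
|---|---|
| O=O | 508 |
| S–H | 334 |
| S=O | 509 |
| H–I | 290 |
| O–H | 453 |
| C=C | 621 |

ΔH ≈ −988 kJ

Bonds broken (reactants):
  O=O: 3 × 508 = 1524
  S–H: 4 × 334 = 1336
  Σ(broken) = 2860 kJ
Bonds formed (products):
  O–H: 4 × 453 = 1812
  S=O: 4 × 509 = 2036
  Σ(formed) = 3848 kJ
ΔH = Σ(broken) − Σ(formed) = 2860 − 3848 = −988 kJ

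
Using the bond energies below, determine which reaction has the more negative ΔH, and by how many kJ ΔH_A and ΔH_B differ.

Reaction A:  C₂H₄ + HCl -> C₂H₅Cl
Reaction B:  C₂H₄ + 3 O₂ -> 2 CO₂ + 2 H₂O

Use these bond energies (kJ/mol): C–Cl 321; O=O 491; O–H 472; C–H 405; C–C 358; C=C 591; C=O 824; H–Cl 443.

Reaction A:
  Bonds broken (reactants):
    C–H: 4 × 405 = 1620
    C=C: 1 × 591 = 591
    H–Cl: 1 × 443 = 443
    Σ(broken) = 2654 kJ
  Bonds formed (products):
    C–C: 1 × 358 = 358
    C–Cl: 1 × 321 = 321
    C–H: 5 × 405 = 2025
    Σ(formed) = 2704 kJ
  ΔH_A = 2654 − 2704 = −50 kJ
Reaction B:
  Bonds broken (reactants):
    C–H: 4 × 405 = 1620
    C=C: 1 × 591 = 591
    O=O: 3 × 491 = 1473
    Σ(broken) = 3684 kJ
  Bonds formed (products):
    C=O: 4 × 824 = 3296
    O–H: 4 × 472 = 1888
    Σ(formed) = 5184 kJ
  ΔH_B = 3684 − 5184 = −1500 kJ
ΔH_A − ΔH_B = +1450 kJ, so reaction B has the more negative ΔH; |ΔH_A − ΔH_B| = 1450 kJ.

Reaction B, by 1450 kJ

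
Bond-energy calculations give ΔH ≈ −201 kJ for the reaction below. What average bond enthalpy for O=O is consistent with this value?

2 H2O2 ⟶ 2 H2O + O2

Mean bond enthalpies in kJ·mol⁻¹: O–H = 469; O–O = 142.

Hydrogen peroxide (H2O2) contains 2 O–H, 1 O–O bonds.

D(O=O) ≈ 485 kJ/mol

Let D be the O=O bond energy.
Σ(broken) = 4×469 + 2×142 = 2160
Σ(formed) = 4×469 + 1×D = 1876 + D
ΔH = Σ(broken) − Σ(formed) = (2160) − (1876 + D) = +284 − D
Setting this equal to −201 kJ gives D = 485 kJ/mol.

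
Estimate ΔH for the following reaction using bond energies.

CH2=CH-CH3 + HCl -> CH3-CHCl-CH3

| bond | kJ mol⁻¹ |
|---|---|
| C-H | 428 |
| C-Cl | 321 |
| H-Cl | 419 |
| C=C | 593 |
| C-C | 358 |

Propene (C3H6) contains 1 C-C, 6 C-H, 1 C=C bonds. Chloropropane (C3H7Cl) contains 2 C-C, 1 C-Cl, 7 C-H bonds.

ΔH ≈ −95 kJ

Bonds broken (reactants):
  C-C: 1 × 358 = 358
  C-H: 6 × 428 = 2568
  C=C: 1 × 593 = 593
  H-Cl: 1 × 419 = 419
  Σ(broken) = 3938 kJ
Bonds formed (products):
  C-C: 2 × 358 = 716
  C-Cl: 1 × 321 = 321
  C-H: 7 × 428 = 2996
  Σ(formed) = 4033 kJ
ΔH = Σ(broken) − Σ(formed) = 3938 − 4033 = −95 kJ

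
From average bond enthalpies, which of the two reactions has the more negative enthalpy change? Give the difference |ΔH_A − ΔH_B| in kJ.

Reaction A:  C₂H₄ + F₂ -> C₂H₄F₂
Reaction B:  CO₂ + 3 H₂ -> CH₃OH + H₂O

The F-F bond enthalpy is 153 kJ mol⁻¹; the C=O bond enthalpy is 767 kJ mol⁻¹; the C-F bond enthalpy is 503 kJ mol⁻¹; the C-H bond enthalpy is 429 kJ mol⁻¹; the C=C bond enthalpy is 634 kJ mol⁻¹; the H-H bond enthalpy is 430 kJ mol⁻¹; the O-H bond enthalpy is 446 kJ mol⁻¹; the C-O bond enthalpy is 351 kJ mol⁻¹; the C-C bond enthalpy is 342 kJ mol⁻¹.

Reaction A:
  Bonds broken (reactants):
    C-H: 4 × 429 = 1716
    C=C: 1 × 634 = 634
    F-F: 1 × 153 = 153
    Σ(broken) = 2503 kJ
  Bonds formed (products):
    C-C: 1 × 342 = 342
    C-F: 2 × 503 = 1006
    C-H: 4 × 429 = 1716
    Σ(formed) = 3064 kJ
  ΔH_A = 2503 − 3064 = −561 kJ
Reaction B:
  Bonds broken (reactants):
    C=O: 2 × 767 = 1534
    H-H: 3 × 430 = 1290
    Σ(broken) = 2824 kJ
  Bonds formed (products):
    C-H: 3 × 429 = 1287
    C-O: 1 × 351 = 351
    O-H: 3 × 446 = 1338
    Σ(formed) = 2976 kJ
  ΔH_B = 2824 − 2976 = −152 kJ
ΔH_A − ΔH_B = −409 kJ, so reaction A has the more negative ΔH; |ΔH_A − ΔH_B| = 409 kJ.

Reaction A, by 409 kJ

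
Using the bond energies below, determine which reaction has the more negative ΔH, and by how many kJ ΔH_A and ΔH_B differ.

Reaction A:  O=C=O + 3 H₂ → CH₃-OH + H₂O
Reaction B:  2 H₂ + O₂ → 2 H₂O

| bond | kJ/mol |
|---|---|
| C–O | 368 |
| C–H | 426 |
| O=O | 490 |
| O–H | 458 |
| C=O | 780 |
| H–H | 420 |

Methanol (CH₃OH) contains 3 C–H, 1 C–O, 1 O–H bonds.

Reaction A:
  Bonds broken (reactants):
    C=O: 2 × 780 = 1560
    H–H: 3 × 420 = 1260
    Σ(broken) = 2820 kJ
  Bonds formed (products):
    C–H: 3 × 426 = 1278
    C–O: 1 × 368 = 368
    O–H: 3 × 458 = 1374
    Σ(formed) = 3020 kJ
  ΔH_A = 2820 − 3020 = −200 kJ
Reaction B:
  Bonds broken (reactants):
    H–H: 2 × 420 = 840
    O=O: 1 × 490 = 490
    Σ(broken) = 1330 kJ
  Bonds formed (products):
    O–H: 4 × 458 = 1832
    Σ(formed) = 1832 kJ
  ΔH_B = 1330 − 1832 = −502 kJ
ΔH_A − ΔH_B = +302 kJ, so reaction B has the more negative ΔH; |ΔH_A − ΔH_B| = 302 kJ.

Reaction B, by 302 kJ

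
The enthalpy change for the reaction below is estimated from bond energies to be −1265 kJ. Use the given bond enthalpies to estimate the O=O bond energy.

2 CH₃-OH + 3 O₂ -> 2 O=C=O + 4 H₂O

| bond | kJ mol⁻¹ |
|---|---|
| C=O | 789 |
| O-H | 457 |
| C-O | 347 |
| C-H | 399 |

Let D be the O=O bond energy.
Σ(broken) = 6×399 + 2×347 + 2×457 + 3×D = 4002 + 3D
Σ(formed) = 4×789 + 8×457 = 6812
ΔH = Σ(broken) − Σ(formed) = (4002 + 3D) − (6812) = −2810 + 3D
Setting this equal to −1265 kJ gives 3D = 1545, so D = 515 kJ/mol.

D(O=O) ≈ 515 kJ/mol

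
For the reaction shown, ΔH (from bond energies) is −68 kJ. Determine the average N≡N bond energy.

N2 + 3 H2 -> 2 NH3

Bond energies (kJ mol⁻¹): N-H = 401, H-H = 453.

D(N≡N) ≈ 979 kJ/mol

Let D be the N≡N bond energy.
Σ(broken) = 3×453 + 1×D = 1359 + D
Σ(formed) = 6×401 = 2406
ΔH = Σ(broken) − Σ(formed) = (1359 + D) − (2406) = −1047 + D
Setting this equal to −68 kJ gives D = 979 kJ/mol.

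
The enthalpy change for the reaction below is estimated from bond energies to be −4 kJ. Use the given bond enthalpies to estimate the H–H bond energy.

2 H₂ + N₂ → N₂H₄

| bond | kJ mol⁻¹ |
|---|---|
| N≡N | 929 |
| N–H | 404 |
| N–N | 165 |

D(H–H) ≈ 424 kJ/mol

Let D be the H–H bond energy.
Σ(broken) = 2×D + 1×929 = 929 + 2D
Σ(formed) = 4×404 + 1×165 = 1781
ΔH = Σ(broken) − Σ(formed) = (929 + 2D) − (1781) = −852 + 2D
Setting this equal to −4 kJ gives 2D = 848, so D = 424 kJ/mol.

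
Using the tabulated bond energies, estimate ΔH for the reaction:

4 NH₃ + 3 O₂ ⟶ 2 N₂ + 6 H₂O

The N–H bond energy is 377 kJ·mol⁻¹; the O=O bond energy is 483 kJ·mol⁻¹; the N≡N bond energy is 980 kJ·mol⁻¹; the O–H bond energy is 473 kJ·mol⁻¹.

ΔH ≈ −1663 kJ

Bonds broken (reactants):
  N–H: 12 × 377 = 4524
  O=O: 3 × 483 = 1449
  Σ(broken) = 5973 kJ
Bonds formed (products):
  N≡N: 2 × 980 = 1960
  O–H: 12 × 473 = 5676
  Σ(formed) = 7636 kJ
ΔH = Σ(broken) − Σ(formed) = 5973 − 7636 = −1663 kJ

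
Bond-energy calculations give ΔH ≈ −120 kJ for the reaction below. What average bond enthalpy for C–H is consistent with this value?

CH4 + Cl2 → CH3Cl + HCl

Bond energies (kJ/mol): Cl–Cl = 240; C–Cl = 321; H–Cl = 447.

D(C–H) ≈ 408 kJ/mol

Let D be the C–H bond energy.
Σ(broken) = 4×D + 1×240 = 240 + 4D
Σ(formed) = 1×321 + 3×D + 1×447 = 768 + 3D
ΔH = Σ(broken) − Σ(formed) = (240 + 4D) − (768 + 3D) = −528 + D
Setting this equal to −120 kJ gives D = 408 kJ/mol.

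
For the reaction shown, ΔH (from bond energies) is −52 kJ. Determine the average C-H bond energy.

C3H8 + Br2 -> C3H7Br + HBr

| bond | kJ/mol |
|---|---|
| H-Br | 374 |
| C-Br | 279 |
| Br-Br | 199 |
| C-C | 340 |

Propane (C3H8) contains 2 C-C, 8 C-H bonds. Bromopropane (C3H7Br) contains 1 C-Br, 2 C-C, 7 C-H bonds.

D(C-H) ≈ 402 kJ/mol

Let D be the C-H bond energy.
Σ(broken) = 1×199 + 2×340 + 8×D = 879 + 8D
Σ(formed) = 1×279 + 2×340 + 7×D + 1×374 = 1333 + 7D
ΔH = Σ(broken) − Σ(formed) = (879 + 8D) − (1333 + 7D) = −454 + D
Setting this equal to −52 kJ gives D = 402 kJ/mol.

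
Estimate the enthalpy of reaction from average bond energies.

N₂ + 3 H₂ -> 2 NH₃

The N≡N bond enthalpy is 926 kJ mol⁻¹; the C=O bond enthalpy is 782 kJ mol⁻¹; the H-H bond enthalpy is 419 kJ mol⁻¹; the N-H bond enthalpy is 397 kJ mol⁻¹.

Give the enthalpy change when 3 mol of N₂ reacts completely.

ΔH = −597 kJ

Bonds broken (reactants):
  H-H: 3 × 419 = 1257
  N≡N: 1 × 926 = 926
  Σ(broken) = 2183 kJ
Bonds formed (products):
  N-H: 6 × 397 = 2382
  Σ(formed) = 2382 kJ
ΔH = Σ(broken) − Σ(formed) = 2183 − 2382 = −199 kJ
For 3× the reaction as written: 3 × (−199) = −597 kJ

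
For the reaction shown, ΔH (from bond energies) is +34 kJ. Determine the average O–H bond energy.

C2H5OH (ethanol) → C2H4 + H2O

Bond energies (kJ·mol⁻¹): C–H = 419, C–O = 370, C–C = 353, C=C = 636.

D(O–H) ≈ 472 kJ/mol

Let D be the O–H bond energy.
Σ(broken) = 1×353 + 5×419 + 1×370 + 1×D = 2818 + D
Σ(formed) = 4×419 + 1×636 + 2×D = 2312 + 2D
ΔH = Σ(broken) − Σ(formed) = (2818 + D) − (2312 + 2D) = +506 − D
Setting this equal to +34 kJ gives D = 472 kJ/mol.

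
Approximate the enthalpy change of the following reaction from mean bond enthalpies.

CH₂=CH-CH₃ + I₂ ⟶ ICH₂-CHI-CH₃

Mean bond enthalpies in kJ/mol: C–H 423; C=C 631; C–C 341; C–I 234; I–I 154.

ΔH ≈ −24 kJ

Bonds broken (reactants):
  C–C: 1 × 341 = 341
  C–H: 6 × 423 = 2538
  C=C: 1 × 631 = 631
  I–I: 1 × 154 = 154
  Σ(broken) = 3664 kJ
Bonds formed (products):
  C–C: 2 × 341 = 682
  C–H: 6 × 423 = 2538
  C–I: 2 × 234 = 468
  Σ(formed) = 3688 kJ
ΔH = Σ(broken) − Σ(formed) = 3664 − 3688 = −24 kJ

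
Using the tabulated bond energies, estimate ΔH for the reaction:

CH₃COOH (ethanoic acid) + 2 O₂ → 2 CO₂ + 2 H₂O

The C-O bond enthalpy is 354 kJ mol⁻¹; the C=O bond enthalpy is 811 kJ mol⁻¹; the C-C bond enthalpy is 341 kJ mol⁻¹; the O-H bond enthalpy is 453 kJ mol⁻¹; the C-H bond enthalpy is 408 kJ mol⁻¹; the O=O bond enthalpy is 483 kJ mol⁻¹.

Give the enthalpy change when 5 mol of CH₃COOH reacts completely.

Bonds broken (reactants):
  C-C: 1 × 341 = 341
  C-H: 3 × 408 = 1224
  C-O: 1 × 354 = 354
  C=O: 1 × 811 = 811
  O-H: 1 × 453 = 453
  O=O: 2 × 483 = 966
  Σ(broken) = 4149 kJ
Bonds formed (products):
  C=O: 4 × 811 = 3244
  O-H: 4 × 453 = 1812
  Σ(formed) = 5056 kJ
ΔH = Σ(broken) − Σ(formed) = 4149 − 5056 = −907 kJ
For 5× the reaction as written: 5 × (−907) = −4535 kJ

ΔH = −4535 kJ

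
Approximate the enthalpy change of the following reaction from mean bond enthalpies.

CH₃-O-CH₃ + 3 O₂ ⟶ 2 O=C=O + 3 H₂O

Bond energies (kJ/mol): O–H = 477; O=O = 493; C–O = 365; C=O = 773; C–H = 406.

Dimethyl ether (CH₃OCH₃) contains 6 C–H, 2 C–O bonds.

Bonds broken (reactants):
  C–H: 6 × 406 = 2436
  C–O: 2 × 365 = 730
  O=O: 3 × 493 = 1479
  Σ(broken) = 4645 kJ
Bonds formed (products):
  C=O: 4 × 773 = 3092
  O–H: 6 × 477 = 2862
  Σ(formed) = 5954 kJ
ΔH = Σ(broken) − Σ(formed) = 4645 − 5954 = −1309 kJ

ΔH ≈ −1309 kJ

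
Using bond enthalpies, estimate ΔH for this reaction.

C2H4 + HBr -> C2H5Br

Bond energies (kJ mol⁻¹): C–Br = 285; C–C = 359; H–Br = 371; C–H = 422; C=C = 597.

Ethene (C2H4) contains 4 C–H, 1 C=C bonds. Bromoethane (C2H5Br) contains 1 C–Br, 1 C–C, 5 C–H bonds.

Bonds broken (reactants):
  C–H: 4 × 422 = 1688
  C=C: 1 × 597 = 597
  H–Br: 1 × 371 = 371
  Σ(broken) = 2656 kJ
Bonds formed (products):
  C–Br: 1 × 285 = 285
  C–C: 1 × 359 = 359
  C–H: 5 × 422 = 2110
  Σ(formed) = 2754 kJ
ΔH = Σ(broken) − Σ(formed) = 2656 − 2754 = −98 kJ

ΔH ≈ −98 kJ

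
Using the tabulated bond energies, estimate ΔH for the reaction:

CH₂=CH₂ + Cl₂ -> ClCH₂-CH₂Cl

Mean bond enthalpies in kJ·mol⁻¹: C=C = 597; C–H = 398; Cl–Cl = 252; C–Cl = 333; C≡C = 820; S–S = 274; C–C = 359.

ΔH ≈ −176 kJ

Bonds broken (reactants):
  C–H: 4 × 398 = 1592
  C=C: 1 × 597 = 597
  Cl–Cl: 1 × 252 = 252
  Σ(broken) = 2441 kJ
Bonds formed (products):
  C–C: 1 × 359 = 359
  C–Cl: 2 × 333 = 666
  C–H: 4 × 398 = 1592
  Σ(formed) = 2617 kJ
ΔH = Σ(broken) − Σ(formed) = 2441 − 2617 = −176 kJ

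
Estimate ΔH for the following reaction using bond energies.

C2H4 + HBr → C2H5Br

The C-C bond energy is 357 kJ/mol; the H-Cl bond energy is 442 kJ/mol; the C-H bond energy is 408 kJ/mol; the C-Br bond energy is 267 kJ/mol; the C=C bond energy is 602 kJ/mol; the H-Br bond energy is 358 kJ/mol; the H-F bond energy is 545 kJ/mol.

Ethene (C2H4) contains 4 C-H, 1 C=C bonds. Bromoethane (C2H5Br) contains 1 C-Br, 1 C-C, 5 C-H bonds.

ΔH ≈ −72 kJ

Bonds broken (reactants):
  C-H: 4 × 408 = 1632
  C=C: 1 × 602 = 602
  H-Br: 1 × 358 = 358
  Σ(broken) = 2592 kJ
Bonds formed (products):
  C-Br: 1 × 267 = 267
  C-C: 1 × 357 = 357
  C-H: 5 × 408 = 2040
  Σ(formed) = 2664 kJ
ΔH = Σ(broken) − Σ(formed) = 2592 − 2664 = −72 kJ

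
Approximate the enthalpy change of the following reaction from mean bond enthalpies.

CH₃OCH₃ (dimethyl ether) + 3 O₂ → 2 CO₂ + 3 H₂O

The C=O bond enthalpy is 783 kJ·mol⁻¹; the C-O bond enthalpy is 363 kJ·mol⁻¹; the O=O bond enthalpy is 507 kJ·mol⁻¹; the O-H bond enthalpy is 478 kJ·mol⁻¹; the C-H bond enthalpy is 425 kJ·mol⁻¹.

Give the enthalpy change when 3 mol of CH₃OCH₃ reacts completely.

ΔH = −3609 kJ

Bonds broken (reactants):
  C-H: 6 × 425 = 2550
  C-O: 2 × 363 = 726
  O=O: 3 × 507 = 1521
  Σ(broken) = 4797 kJ
Bonds formed (products):
  C=O: 4 × 783 = 3132
  O-H: 6 × 478 = 2868
  Σ(formed) = 6000 kJ
ΔH = Σ(broken) − Σ(formed) = 4797 − 6000 = −1203 kJ
For 3× the reaction as written: 3 × (−1203) = −3609 kJ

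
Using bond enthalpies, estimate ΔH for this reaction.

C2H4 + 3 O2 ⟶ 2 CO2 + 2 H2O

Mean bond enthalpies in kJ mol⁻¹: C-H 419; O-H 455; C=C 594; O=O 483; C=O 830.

Bonds broken (reactants):
  C-H: 4 × 419 = 1676
  C=C: 1 × 594 = 594
  O=O: 3 × 483 = 1449
  Σ(broken) = 3719 kJ
Bonds formed (products):
  C=O: 4 × 830 = 3320
  O-H: 4 × 455 = 1820
  Σ(formed) = 5140 kJ
ΔH = Σ(broken) − Σ(formed) = 3719 − 5140 = −1421 kJ

ΔH ≈ −1421 kJ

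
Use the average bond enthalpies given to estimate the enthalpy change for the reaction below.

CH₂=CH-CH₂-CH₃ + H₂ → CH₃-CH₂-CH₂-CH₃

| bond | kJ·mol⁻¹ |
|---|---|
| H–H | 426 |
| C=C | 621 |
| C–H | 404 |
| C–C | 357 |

ΔH ≈ −118 kJ

Bonds broken (reactants):
  C–C: 2 × 357 = 714
  C–H: 8 × 404 = 3232
  C=C: 1 × 621 = 621
  H–H: 1 × 426 = 426
  Σ(broken) = 4993 kJ
Bonds formed (products):
  C–C: 3 × 357 = 1071
  C–H: 10 × 404 = 4040
  Σ(formed) = 5111 kJ
ΔH = Σ(broken) − Σ(formed) = 4993 − 5111 = −118 kJ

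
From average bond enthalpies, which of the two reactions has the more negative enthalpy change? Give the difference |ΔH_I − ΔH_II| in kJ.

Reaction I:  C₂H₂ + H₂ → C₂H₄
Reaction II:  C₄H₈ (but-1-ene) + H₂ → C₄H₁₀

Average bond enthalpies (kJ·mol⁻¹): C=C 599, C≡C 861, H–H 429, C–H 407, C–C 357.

Reaction II, by 20 kJ

Reaction I:
  Bonds broken (reactants):
    C≡C: 1 × 861 = 861
    C–H: 2 × 407 = 814
    H–H: 1 × 429 = 429
    Σ(broken) = 2104 kJ
  Bonds formed (products):
    C–H: 4 × 407 = 1628
    C=C: 1 × 599 = 599
    Σ(formed) = 2227 kJ
  ΔH_I = 2104 − 2227 = −123 kJ
Reaction II:
  Bonds broken (reactants):
    C–C: 2 × 357 = 714
    C–H: 8 × 407 = 3256
    C=C: 1 × 599 = 599
    H–H: 1 × 429 = 429
    Σ(broken) = 4998 kJ
  Bonds formed (products):
    C–C: 3 × 357 = 1071
    C–H: 10 × 407 = 4070
    Σ(formed) = 5141 kJ
  ΔH_II = 4998 − 5141 = −143 kJ
ΔH_I − ΔH_II = +20 kJ, so reaction II has the more negative ΔH; |ΔH_I − ΔH_II| = 20 kJ.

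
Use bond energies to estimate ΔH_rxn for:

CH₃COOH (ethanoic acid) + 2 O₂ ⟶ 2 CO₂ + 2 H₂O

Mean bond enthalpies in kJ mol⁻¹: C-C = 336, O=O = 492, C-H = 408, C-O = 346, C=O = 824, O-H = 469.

Bonds broken (reactants):
  C-C: 1 × 336 = 336
  C-H: 3 × 408 = 1224
  C-O: 1 × 346 = 346
  C=O: 1 × 824 = 824
  O-H: 1 × 469 = 469
  O=O: 2 × 492 = 984
  Σ(broken) = 4183 kJ
Bonds formed (products):
  C=O: 4 × 824 = 3296
  O-H: 4 × 469 = 1876
  Σ(formed) = 5172 kJ
ΔH = Σ(broken) − Σ(formed) = 4183 − 5172 = −989 kJ

ΔH ≈ −989 kJ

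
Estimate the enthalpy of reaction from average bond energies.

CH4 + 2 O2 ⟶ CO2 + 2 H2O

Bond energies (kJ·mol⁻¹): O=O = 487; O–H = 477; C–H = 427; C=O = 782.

Bonds broken (reactants):
  C–H: 4 × 427 = 1708
  O=O: 2 × 487 = 974
  Σ(broken) = 2682 kJ
Bonds formed (products):
  C=O: 2 × 782 = 1564
  O–H: 4 × 477 = 1908
  Σ(formed) = 3472 kJ
ΔH = Σ(broken) − Σ(formed) = 2682 − 3472 = −790 kJ

ΔH ≈ −790 kJ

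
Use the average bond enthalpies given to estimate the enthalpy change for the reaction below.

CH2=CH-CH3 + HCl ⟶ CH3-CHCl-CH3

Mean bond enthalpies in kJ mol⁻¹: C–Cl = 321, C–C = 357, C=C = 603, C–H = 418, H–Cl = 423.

ΔH ≈ −70 kJ

Bonds broken (reactants):
  C–C: 1 × 357 = 357
  C–H: 6 × 418 = 2508
  C=C: 1 × 603 = 603
  H–Cl: 1 × 423 = 423
  Σ(broken) = 3891 kJ
Bonds formed (products):
  C–C: 2 × 357 = 714
  C–Cl: 1 × 321 = 321
  C–H: 7 × 418 = 2926
  Σ(formed) = 3961 kJ
ΔH = Σ(broken) − Σ(formed) = 3891 − 3961 = −70 kJ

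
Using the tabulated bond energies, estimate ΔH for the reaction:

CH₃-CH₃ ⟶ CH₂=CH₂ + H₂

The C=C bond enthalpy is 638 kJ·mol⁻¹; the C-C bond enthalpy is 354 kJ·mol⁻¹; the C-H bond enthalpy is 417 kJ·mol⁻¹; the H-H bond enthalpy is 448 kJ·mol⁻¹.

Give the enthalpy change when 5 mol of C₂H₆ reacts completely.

Bonds broken (reactants):
  C-C: 1 × 354 = 354
  C-H: 6 × 417 = 2502
  Σ(broken) = 2856 kJ
Bonds formed (products):
  C-H: 4 × 417 = 1668
  C=C: 1 × 638 = 638
  H-H: 1 × 448 = 448
  Σ(formed) = 2754 kJ
ΔH = Σ(broken) − Σ(formed) = 2856 − 2754 = +102 kJ
For 5× the reaction as written: 5 × (+102) = +510 kJ

ΔH = +510 kJ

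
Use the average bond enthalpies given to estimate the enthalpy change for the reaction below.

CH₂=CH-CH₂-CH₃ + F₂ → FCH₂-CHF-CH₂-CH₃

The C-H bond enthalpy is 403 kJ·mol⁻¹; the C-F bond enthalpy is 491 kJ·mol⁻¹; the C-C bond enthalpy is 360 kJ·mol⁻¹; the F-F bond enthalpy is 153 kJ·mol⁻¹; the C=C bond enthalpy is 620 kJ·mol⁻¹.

Bonds broken (reactants):
  C-C: 2 × 360 = 720
  C-H: 8 × 403 = 3224
  C=C: 1 × 620 = 620
  F-F: 1 × 153 = 153
  Σ(broken) = 4717 kJ
Bonds formed (products):
  C-C: 3 × 360 = 1080
  C-F: 2 × 491 = 982
  C-H: 8 × 403 = 3224
  Σ(formed) = 5286 kJ
ΔH = Σ(broken) − Σ(formed) = 4717 − 5286 = −569 kJ

ΔH ≈ −569 kJ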